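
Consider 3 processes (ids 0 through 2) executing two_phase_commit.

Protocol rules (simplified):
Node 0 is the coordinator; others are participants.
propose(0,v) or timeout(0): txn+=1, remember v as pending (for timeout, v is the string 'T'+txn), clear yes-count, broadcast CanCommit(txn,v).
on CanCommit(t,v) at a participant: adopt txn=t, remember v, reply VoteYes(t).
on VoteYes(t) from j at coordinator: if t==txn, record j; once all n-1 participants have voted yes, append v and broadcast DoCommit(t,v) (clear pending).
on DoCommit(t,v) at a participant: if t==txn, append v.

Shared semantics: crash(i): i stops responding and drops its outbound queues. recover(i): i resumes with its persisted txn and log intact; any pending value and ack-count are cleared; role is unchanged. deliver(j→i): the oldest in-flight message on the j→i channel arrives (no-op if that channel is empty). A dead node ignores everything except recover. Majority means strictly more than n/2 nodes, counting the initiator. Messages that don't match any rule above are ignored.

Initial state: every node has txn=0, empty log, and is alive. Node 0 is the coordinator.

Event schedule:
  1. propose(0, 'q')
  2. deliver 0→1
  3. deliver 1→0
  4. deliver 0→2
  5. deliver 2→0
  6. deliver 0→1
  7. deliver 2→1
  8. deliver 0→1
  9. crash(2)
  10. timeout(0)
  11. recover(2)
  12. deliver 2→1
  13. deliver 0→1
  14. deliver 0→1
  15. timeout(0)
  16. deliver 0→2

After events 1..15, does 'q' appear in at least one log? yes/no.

step 1 propose(0,'q'): 0={coor,t=1,log=-}
step 2 deliver 0→1: 1={part,t=1,log=-}
step 3 deliver 1→0: —
step 4 deliver 0→2: 2={part,t=1,log=-}
step 5 deliver 2→0: 0={coor,t=1,log=q}
step 6 deliver 0→1: 1={part,t=1,log=q}
step 7 deliver 2→1: —
step 8 deliver 0→1: —
step 9 crash(2): 2={✗part,t=1,log=-}
step 10 timeout(0): 0={coor,t=2,log=q}
step 11 recover(2): 2={part,t=1,log=-}
step 12 deliver 2→1: —
step 13 deliver 0→1: 1={part,t=2,log=q}
step 14 deliver 0→1: —
step 15 timeout(0): 0={coor,t=3,log=q}

yes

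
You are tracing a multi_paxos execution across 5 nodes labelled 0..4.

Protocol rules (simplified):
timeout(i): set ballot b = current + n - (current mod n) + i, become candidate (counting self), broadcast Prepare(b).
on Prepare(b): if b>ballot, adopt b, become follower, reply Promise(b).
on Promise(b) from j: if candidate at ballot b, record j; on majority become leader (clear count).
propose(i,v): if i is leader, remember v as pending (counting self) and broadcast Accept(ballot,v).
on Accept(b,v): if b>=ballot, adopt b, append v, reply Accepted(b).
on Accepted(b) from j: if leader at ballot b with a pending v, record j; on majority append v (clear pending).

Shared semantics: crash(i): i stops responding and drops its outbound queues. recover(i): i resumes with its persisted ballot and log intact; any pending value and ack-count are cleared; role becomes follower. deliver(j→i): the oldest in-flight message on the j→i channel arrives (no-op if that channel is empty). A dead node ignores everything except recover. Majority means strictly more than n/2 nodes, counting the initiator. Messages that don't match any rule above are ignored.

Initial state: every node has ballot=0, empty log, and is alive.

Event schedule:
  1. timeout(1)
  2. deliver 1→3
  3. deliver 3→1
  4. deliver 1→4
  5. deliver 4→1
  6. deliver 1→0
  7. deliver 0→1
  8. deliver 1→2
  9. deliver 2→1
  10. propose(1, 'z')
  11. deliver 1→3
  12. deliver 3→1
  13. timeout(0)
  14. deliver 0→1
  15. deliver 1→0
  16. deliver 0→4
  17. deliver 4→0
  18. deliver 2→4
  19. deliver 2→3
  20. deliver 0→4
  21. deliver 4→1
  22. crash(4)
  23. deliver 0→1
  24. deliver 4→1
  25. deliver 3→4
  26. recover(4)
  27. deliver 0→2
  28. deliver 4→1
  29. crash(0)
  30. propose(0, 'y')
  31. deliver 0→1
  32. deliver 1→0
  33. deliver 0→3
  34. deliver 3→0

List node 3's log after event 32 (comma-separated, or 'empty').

1. timeout(1):  <1:cand b6 ->
2. deliver 1→3:  <3:foll b6 ->
3. deliver 3→1:  nop
4. deliver 1→4:  <4:foll b6 ->
5. deliver 4→1:  <1:lead b6 ->
6. deliver 1→0:  <0:foll b6 ->
7. deliver 0→1:  nop
8. deliver 1→2:  <2:foll b6 ->
9. deliver 2→1:  nop
10. propose(1,'z'):  nop
11. deliver 1→3:  <3:foll b6 z>
12. deliver 3→1:  nop
13. timeout(0):  <0:cand b10 ->
14. deliver 0→1:  <1:foll b10 ->
15. deliver 1→0:  nop
16. deliver 0→4:  <4:foll b10 ->
17. deliver 4→0:  nop
18. deliver 2→4:  nop
19. deliver 2→3:  nop
20. deliver 0→4:  nop
21. deliver 4→1:  nop
22. crash(4):  <4:✗foll b10 ->
23. deliver 0→1:  nop
24. deliver 4→1:  nop
25. deliver 3→4:  nop
26. recover(4):  <4:foll b10 ->
27. deliver 0→2:  <2:foll b10 ->
28. deliver 4→1:  nop
29. crash(0):  <0:✗cand b10 ->
30. propose(0,'y'):  nop
31. deliver 0→1:  nop
32. deliver 1→0:  nop

z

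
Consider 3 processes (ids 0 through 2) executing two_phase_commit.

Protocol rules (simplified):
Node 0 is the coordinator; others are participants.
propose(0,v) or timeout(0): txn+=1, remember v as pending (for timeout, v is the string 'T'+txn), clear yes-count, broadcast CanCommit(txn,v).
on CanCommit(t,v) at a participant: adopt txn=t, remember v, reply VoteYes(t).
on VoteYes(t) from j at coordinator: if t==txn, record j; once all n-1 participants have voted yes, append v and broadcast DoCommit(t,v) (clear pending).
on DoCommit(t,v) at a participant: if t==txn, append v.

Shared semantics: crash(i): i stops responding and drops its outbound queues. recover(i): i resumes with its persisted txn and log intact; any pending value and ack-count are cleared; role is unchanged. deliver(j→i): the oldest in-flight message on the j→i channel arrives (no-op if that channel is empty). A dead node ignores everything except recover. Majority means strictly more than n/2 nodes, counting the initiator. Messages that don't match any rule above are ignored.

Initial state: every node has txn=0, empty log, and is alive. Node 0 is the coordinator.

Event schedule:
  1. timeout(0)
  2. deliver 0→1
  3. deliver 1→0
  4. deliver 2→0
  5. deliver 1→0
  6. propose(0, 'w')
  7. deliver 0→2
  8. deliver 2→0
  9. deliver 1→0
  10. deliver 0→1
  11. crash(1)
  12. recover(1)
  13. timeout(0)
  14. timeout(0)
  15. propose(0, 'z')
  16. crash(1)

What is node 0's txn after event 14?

[1] timeout(0) → N0(coor t1 [-])
[2] deliver 0→1 → N1(part t1 [-])
[3] deliver 1→0 → ∅
[4] deliver 2→0 → ∅
[5] deliver 1→0 → ∅
[6] propose(0,'w') → N0(coor t2 [-])
[7] deliver 0→2 → N2(part t1 [-])
[8] deliver 2→0 → ∅
[9] deliver 1→0 → ∅
[10] deliver 0→1 → N1(part t2 [-])
[11] crash(1) → N1(✗part t2 [-])
[12] recover(1) → N1(part t2 [-])
[13] timeout(0) → N0(coor t3 [-])
[14] timeout(0) → N0(coor t4 [-])

4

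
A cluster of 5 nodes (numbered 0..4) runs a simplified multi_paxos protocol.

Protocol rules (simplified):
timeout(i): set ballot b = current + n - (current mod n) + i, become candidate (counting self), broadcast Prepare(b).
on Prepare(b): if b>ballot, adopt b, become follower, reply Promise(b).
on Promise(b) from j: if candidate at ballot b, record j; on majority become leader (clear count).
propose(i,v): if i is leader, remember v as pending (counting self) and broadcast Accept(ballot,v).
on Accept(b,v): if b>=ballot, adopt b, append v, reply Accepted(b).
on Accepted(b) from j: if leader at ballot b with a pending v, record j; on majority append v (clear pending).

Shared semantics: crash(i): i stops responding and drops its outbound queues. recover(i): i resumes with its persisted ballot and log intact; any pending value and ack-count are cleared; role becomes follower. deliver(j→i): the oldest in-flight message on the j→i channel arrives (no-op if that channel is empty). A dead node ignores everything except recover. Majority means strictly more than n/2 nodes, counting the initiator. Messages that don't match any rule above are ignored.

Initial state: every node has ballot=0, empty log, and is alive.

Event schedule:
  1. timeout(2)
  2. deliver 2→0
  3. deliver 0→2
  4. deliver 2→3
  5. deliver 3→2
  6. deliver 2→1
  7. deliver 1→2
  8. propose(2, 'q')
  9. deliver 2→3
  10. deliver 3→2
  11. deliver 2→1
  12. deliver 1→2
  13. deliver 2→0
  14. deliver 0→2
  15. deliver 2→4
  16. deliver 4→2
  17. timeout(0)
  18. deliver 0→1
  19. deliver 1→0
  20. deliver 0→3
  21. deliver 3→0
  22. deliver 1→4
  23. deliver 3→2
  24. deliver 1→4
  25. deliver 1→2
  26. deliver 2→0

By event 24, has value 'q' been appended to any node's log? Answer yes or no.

step 1 timeout(2): 2={cand,b=7,log=-}
step 2 deliver 2→0: 0={foll,b=7,log=-}
step 3 deliver 0→2: —
step 4 deliver 2→3: 3={foll,b=7,log=-}
step 5 deliver 3→2: 2={lead,b=7,log=-}
step 6 deliver 2→1: 1={foll,b=7,log=-}
step 7 deliver 1→2: —
step 8 propose(2,'q'): —
step 9 deliver 2→3: 3={foll,b=7,log=q}
step 10 deliver 3→2: —
step 11 deliver 2→1: 1={foll,b=7,log=q}
step 12 deliver 1→2: 2={lead,b=7,log=q}
step 13 deliver 2→0: 0={foll,b=7,log=q}
step 14 deliver 0→2: —
step 15 deliver 2→4: 4={foll,b=7,log=-}
step 16 deliver 4→2: —
step 17 timeout(0): 0={cand,b=10,log=q}
step 18 deliver 0→1: 1={foll,b=10,log=q}
step 19 deliver 1→0: —
step 20 deliver 0→3: 3={foll,b=10,log=q}
step 21 deliver 3→0: 0={lead,b=10,log=q}
step 22 deliver 1→4: —
step 23 deliver 3→2: —
step 24 deliver 1→4: —

yes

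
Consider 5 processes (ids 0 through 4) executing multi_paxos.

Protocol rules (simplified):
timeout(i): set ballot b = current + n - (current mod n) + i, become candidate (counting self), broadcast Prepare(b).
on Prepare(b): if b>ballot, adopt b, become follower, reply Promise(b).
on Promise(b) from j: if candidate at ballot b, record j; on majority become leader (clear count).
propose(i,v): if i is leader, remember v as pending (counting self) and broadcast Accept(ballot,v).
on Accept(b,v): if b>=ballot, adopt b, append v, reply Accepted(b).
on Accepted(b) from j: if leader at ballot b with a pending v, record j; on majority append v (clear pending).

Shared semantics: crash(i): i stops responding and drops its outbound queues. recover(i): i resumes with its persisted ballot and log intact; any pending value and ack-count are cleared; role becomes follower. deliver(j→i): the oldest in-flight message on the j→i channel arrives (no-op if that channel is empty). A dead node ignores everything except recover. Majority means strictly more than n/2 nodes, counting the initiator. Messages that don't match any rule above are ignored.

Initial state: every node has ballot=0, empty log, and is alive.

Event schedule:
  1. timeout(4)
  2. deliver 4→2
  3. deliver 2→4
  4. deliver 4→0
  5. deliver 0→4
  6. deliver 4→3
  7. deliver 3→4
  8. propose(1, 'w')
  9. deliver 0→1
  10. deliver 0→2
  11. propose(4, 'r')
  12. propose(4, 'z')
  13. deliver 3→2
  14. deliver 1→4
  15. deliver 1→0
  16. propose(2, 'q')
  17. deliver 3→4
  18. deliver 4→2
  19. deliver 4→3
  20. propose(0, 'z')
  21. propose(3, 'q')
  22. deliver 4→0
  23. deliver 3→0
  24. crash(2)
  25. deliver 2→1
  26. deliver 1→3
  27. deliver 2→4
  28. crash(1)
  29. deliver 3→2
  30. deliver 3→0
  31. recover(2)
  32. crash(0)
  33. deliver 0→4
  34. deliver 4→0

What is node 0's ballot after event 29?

9

e1 timeout(4): 4[cand,b=9,-]
e2 deliver 4→2: 2[foll,b=9,-]
e3 deliver 2→4: ·
e4 deliver 4→0: 0[foll,b=9,-]
e5 deliver 0→4: 4[lead,b=9,-]
e6 deliver 4→3: 3[foll,b=9,-]
e7 deliver 3→4: ·
e8 propose(1,'w'): ·
e9 deliver 0→1: ·
e10 deliver 0→2: ·
e11 propose(4,'r'): ·
e12 propose(4,'z'): ·
e13 deliver 3→2: ·
e14 deliver 1→4: ·
e15 deliver 1→0: ·
e16 propose(2,'q'): ·
e17 deliver 3→4: ·
e18 deliver 4→2: 2[foll,b=9,r]
e19 deliver 4→3: 3[foll,b=9,r]
e20 propose(0,'z'): ·
e21 propose(3,'q'): ·
e22 deliver 4→0: 0[foll,b=9,r]
e23 deliver 3→0: ·
e24 crash(2): 2[✗foll,b=9,r]
e25 deliver 2→1: ·
e26 deliver 1→3: ·
e27 deliver 2→4: ·
e28 crash(1): 1[✗foll,b=0,-]
e29 deliver 3→2: ·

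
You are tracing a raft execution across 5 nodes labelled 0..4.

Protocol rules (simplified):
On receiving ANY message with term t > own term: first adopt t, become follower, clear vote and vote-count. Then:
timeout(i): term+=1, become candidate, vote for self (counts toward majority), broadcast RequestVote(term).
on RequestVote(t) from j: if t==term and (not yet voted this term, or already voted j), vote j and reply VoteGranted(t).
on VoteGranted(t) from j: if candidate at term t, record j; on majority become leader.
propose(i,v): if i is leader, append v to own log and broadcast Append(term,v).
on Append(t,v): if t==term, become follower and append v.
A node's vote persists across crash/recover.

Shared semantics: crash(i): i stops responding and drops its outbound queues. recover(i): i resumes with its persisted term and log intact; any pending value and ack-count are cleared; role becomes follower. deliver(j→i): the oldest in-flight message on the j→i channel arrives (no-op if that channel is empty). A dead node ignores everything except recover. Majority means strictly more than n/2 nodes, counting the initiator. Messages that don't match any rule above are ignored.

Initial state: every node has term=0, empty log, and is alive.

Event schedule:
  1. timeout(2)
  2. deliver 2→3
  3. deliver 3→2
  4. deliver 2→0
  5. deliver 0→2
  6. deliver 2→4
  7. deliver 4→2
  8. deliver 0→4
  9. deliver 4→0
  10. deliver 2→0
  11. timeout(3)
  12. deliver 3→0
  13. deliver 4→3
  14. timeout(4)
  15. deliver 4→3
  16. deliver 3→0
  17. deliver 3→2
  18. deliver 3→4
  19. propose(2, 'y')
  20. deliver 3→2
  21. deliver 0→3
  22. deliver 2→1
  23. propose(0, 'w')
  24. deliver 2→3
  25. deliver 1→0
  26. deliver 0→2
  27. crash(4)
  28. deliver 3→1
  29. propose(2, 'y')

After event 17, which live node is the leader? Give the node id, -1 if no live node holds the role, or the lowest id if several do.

-1

after 1 — timeout(2): n2:cand/t1/[-]
after 2 — deliver 2→3: n3:foll/t1/[-]
after 3 — deliver 3→2: ·
after 4 — deliver 2→0: n0:foll/t1/[-]
after 5 — deliver 0→2: n2:lead/t1/[-]
after 6 — deliver 2→4: n4:foll/t1/[-]
after 7 — deliver 4→2: ·
after 8 — deliver 0→4: ·
after 9 — deliver 4→0: ·
after 10 — deliver 2→0: ·
after 11 — timeout(3): n3:cand/t2/[-]
after 12 — deliver 3→0: n0:foll/t2/[-]
after 13 — deliver 4→3: ·
after 14 — timeout(4): n4:cand/t2/[-]
after 15 — deliver 4→3: ·
after 16 — deliver 3→0: ·
after 17 — deliver 3→2: n2:foll/t2/[-]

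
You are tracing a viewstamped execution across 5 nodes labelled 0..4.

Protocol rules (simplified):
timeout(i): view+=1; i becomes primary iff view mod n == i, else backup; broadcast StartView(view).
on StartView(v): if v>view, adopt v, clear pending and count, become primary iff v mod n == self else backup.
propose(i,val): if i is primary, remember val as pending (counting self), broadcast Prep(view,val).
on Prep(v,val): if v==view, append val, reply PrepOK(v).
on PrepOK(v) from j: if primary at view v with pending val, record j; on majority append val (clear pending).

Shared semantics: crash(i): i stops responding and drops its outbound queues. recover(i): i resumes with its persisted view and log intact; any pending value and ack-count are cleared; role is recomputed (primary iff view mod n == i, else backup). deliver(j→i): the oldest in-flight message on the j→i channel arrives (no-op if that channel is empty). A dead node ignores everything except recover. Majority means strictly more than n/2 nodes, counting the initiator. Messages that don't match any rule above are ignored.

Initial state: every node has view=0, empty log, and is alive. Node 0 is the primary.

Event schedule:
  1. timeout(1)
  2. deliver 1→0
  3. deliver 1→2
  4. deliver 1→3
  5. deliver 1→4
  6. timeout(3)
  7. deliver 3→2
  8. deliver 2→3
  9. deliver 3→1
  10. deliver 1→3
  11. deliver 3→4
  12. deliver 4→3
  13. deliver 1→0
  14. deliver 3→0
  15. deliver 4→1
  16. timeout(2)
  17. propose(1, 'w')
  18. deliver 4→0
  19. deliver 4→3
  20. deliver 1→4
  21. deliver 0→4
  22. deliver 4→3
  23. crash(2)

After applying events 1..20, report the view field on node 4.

2

1. timeout(1):  <1:prim v1 ->
2. deliver 1→0:  <0:back v1 ->
3. deliver 1→2:  <2:back v1 ->
4. deliver 1→3:  <3:back v1 ->
5. deliver 1→4:  <4:back v1 ->
6. timeout(3):  <3:back v2 ->
7. deliver 3→2:  <2:prim v2 ->
8. deliver 2→3:  nop
9. deliver 3→1:  <1:back v2 ->
10. deliver 1→3:  nop
11. deliver 3→4:  <4:back v2 ->
12. deliver 4→3:  nop
13. deliver 1→0:  nop
14. deliver 3→0:  <0:back v2 ->
15. deliver 4→1:  nop
16. timeout(2):  <2:back v3 ->
17. propose(1,'w'):  nop
18. deliver 4→0:  nop
19. deliver 4→3:  nop
20. deliver 1→4:  nop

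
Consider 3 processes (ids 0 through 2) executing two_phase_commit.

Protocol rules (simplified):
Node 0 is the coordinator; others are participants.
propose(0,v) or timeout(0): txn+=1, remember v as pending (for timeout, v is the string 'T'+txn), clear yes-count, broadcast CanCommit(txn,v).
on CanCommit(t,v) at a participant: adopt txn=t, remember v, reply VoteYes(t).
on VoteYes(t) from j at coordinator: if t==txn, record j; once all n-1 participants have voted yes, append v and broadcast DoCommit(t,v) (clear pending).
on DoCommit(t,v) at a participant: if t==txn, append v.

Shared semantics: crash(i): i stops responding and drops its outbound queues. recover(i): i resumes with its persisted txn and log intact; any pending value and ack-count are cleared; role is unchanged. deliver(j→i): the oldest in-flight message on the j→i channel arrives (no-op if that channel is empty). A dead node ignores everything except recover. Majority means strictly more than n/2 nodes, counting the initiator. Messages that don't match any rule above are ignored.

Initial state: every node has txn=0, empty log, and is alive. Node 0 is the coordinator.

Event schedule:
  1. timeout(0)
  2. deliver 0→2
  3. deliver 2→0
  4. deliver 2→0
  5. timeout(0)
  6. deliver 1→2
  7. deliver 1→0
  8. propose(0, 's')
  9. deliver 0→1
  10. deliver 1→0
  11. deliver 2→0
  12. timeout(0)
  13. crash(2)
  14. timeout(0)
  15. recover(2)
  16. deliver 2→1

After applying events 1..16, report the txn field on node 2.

1

after 1 — timeout(0): n0:coor/t1/[-]
after 2 — deliver 0→2: n2:part/t1/[-]
after 3 — deliver 2→0: ·
after 4 — deliver 2→0: ·
after 5 — timeout(0): n0:coor/t2/[-]
after 6 — deliver 1→2: ·
after 7 — deliver 1→0: ·
after 8 — propose(0,'s'): n0:coor/t3/[-]
after 9 — deliver 0→1: n1:part/t1/[-]
after 10 — deliver 1→0: ·
after 11 — deliver 2→0: ·
after 12 — timeout(0): n0:coor/t4/[-]
after 13 — crash(2): n2:✗part/t1/[-]
after 14 — timeout(0): n0:coor/t5/[-]
after 15 — recover(2): n2:part/t1/[-]
after 16 — deliver 2→1: ·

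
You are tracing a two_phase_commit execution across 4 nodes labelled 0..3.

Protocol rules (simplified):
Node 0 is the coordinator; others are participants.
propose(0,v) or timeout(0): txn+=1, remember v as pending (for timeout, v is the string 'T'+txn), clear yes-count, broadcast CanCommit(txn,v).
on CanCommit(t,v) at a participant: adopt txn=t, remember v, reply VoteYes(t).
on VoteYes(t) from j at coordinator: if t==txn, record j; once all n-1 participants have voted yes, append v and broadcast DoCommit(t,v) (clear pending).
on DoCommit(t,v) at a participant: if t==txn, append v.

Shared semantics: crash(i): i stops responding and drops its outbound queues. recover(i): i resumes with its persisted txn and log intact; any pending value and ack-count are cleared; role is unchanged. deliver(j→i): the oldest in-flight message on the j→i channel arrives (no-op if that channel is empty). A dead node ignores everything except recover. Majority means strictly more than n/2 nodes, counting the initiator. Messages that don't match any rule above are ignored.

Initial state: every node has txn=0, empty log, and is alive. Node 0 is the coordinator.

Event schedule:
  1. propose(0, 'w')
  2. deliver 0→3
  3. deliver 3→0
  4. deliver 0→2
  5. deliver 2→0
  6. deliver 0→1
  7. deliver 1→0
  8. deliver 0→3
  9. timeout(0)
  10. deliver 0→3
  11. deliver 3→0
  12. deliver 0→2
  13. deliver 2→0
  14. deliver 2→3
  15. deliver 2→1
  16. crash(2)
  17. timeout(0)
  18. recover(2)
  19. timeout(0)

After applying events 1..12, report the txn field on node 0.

2

1. propose(0,'w'):  <0:coor t1 ->
2. deliver 0→3:  <3:part t1 ->
3. deliver 3→0:  nop
4. deliver 0→2:  <2:part t1 ->
5. deliver 2→0:  nop
6. deliver 0→1:  <1:part t1 ->
7. deliver 1→0:  <0:coor t1 w>
8. deliver 0→3:  <3:part t1 w>
9. timeout(0):  <0:coor t2 w>
10. deliver 0→3:  <3:part t2 w>
11. deliver 3→0:  nop
12. deliver 0→2:  <2:part t1 w>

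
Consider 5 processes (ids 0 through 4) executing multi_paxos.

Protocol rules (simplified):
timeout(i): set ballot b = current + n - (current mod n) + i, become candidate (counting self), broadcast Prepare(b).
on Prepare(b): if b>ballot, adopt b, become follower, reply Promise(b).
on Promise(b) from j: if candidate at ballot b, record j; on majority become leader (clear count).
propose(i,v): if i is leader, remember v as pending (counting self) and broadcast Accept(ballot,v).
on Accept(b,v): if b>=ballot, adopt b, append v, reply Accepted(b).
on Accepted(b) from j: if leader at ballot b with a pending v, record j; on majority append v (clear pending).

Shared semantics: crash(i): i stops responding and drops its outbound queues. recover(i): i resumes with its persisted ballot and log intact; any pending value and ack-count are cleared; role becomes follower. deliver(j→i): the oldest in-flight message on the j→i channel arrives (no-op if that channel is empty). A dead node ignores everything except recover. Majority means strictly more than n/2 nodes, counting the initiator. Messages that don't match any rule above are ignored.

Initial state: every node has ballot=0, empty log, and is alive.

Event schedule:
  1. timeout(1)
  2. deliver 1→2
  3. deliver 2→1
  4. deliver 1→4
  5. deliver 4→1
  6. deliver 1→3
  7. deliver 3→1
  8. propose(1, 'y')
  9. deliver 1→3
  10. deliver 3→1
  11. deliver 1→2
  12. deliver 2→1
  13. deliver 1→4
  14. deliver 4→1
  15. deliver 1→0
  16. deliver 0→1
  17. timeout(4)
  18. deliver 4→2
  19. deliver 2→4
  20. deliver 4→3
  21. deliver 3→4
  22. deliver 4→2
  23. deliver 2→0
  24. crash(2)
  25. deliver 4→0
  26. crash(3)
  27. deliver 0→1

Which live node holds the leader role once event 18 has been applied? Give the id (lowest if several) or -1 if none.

after 1 — timeout(1): n1:cand/b6/[-]
after 2 — deliver 1→2: n2:foll/b6/[-]
after 3 — deliver 2→1: ·
after 4 — deliver 1→4: n4:foll/b6/[-]
after 5 — deliver 4→1: n1:lead/b6/[-]
after 6 — deliver 1→3: n3:foll/b6/[-]
after 7 — deliver 3→1: ·
after 8 — propose(1,'y'): ·
after 9 — deliver 1→3: n3:foll/b6/[y]
after 10 — deliver 3→1: ·
after 11 — deliver 1→2: n2:foll/b6/[y]
after 12 — deliver 2→1: n1:lead/b6/[y]
after 13 — deliver 1→4: n4:foll/b6/[y]
after 14 — deliver 4→1: ·
after 15 — deliver 1→0: n0:foll/b6/[-]
after 16 — deliver 0→1: ·
after 17 — timeout(4): n4:cand/b14/[y]
after 18 — deliver 4→2: n2:foll/b14/[y]

1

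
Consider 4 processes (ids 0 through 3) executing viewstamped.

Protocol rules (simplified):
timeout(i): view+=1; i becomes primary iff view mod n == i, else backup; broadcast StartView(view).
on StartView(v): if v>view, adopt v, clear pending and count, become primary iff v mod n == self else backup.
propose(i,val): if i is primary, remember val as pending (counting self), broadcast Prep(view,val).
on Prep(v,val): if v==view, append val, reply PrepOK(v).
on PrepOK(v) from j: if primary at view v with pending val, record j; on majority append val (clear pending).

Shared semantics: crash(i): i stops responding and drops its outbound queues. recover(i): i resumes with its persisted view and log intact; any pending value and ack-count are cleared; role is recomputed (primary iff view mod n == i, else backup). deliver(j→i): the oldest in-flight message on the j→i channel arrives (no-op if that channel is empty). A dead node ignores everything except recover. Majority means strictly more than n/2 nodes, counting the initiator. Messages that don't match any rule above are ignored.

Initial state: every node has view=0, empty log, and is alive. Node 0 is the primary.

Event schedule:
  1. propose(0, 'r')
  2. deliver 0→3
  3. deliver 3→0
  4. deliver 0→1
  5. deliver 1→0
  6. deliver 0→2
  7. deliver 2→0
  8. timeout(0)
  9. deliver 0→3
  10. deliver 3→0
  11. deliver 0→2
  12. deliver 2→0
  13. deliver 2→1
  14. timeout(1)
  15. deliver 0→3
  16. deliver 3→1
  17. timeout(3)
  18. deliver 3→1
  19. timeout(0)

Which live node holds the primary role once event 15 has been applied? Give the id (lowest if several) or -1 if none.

1

step 1 propose(0,'r'): —
step 2 deliver 0→3: 3={back,v=0,log=r}
step 3 deliver 3→0: —
step 4 deliver 0→1: 1={back,v=0,log=r}
step 5 deliver 1→0: 0={prim,v=0,log=r}
step 6 deliver 0→2: 2={back,v=0,log=r}
step 7 deliver 2→0: —
step 8 timeout(0): 0={back,v=1,log=r}
step 9 deliver 0→3: 3={back,v=1,log=r}
step 10 deliver 3→0: —
step 11 deliver 0→2: 2={back,v=1,log=r}
step 12 deliver 2→0: —
step 13 deliver 2→1: —
step 14 timeout(1): 1={prim,v=1,log=r}
step 15 deliver 0→3: —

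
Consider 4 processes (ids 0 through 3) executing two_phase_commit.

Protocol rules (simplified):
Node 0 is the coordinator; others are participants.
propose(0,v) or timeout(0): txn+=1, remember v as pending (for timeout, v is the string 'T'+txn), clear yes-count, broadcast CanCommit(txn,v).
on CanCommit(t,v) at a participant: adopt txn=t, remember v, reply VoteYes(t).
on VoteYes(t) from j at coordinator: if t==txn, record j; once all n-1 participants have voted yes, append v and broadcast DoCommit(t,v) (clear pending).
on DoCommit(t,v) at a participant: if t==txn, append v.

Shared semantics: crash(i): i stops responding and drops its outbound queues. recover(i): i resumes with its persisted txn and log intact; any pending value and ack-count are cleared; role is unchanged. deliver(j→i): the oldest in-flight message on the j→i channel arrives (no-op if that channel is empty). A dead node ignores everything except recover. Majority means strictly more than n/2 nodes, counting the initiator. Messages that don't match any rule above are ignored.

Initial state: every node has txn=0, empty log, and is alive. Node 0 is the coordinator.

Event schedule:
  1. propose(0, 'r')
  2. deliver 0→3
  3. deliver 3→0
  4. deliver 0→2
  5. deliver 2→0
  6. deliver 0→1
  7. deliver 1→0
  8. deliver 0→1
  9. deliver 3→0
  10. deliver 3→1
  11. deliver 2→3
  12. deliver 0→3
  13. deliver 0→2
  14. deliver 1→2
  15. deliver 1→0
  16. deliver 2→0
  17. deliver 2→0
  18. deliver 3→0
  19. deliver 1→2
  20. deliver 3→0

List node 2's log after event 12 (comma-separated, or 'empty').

[1] propose(0,'r') → N0(coor t1 [-])
[2] deliver 0→3 → N3(part t1 [-])
[3] deliver 3→0 → ∅
[4] deliver 0→2 → N2(part t1 [-])
[5] deliver 2→0 → ∅
[6] deliver 0→1 → N1(part t1 [-])
[7] deliver 1→0 → N0(coor t1 [r])
[8] deliver 0→1 → N1(part t1 [r])
[9] deliver 3→0 → ∅
[10] deliver 3→1 → ∅
[11] deliver 2→3 → ∅
[12] deliver 0→3 → N3(part t1 [r])

empty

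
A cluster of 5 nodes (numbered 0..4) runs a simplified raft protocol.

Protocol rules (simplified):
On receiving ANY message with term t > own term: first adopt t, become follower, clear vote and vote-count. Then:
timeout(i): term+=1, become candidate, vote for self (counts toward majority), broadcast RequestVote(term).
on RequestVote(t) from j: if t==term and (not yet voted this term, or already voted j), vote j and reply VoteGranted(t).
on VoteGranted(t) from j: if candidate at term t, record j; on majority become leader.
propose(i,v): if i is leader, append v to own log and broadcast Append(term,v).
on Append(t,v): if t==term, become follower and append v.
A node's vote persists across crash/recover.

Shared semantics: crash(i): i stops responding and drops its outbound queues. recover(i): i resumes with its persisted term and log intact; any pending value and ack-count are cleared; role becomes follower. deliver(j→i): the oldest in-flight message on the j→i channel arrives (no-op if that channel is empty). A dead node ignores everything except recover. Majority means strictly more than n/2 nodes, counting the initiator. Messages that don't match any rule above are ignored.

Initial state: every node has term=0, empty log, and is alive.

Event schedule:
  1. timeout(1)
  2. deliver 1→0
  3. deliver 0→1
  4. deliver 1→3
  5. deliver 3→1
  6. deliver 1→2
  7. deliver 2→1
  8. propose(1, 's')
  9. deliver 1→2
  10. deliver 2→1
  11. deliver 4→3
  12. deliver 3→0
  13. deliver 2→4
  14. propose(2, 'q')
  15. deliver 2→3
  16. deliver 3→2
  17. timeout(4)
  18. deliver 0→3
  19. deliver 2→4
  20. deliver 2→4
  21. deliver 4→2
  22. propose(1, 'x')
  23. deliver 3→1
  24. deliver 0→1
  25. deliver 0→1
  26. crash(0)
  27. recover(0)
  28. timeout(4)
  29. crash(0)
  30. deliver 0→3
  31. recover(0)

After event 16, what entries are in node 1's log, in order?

[1] timeout(1) → N1(cand t1 [-])
[2] deliver 1→0 → N0(foll t1 [-])
[3] deliver 0→1 → ∅
[4] deliver 1→3 → N3(foll t1 [-])
[5] deliver 3→1 → N1(lead t1 [-])
[6] deliver 1→2 → N2(foll t1 [-])
[7] deliver 2→1 → ∅
[8] propose(1,'s') → N1(lead t1 [s])
[9] deliver 1→2 → N2(foll t1 [s])
[10] deliver 2→1 → ∅
[11] deliver 4→3 → ∅
[12] deliver 3→0 → ∅
[13] deliver 2→4 → ∅
[14] propose(2,'q') → ∅
[15] deliver 2→3 → ∅
[16] deliver 3→2 → ∅

s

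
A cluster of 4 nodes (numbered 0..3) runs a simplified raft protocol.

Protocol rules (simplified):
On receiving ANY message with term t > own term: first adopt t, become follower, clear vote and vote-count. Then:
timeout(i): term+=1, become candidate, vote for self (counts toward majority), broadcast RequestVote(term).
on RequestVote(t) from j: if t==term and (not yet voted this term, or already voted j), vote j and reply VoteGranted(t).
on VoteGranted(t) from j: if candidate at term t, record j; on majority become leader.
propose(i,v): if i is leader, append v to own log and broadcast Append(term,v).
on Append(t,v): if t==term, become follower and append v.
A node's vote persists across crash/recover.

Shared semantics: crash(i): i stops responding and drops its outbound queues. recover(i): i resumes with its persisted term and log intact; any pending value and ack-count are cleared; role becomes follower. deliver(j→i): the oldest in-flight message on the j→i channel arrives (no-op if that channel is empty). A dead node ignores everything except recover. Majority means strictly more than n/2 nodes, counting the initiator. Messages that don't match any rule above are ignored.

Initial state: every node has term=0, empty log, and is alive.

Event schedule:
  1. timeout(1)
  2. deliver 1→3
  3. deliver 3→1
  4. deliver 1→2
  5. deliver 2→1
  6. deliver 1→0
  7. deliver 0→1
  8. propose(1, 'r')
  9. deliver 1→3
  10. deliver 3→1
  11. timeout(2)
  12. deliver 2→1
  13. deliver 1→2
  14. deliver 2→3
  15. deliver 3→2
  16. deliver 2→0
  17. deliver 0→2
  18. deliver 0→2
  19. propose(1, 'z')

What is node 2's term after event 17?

after 1 — timeout(1): n1:cand/t1/[-]
after 2 — deliver 1→3: n3:foll/t1/[-]
after 3 — deliver 3→1: ·
after 4 — deliver 1→2: n2:foll/t1/[-]
after 5 — deliver 2→1: n1:lead/t1/[-]
after 6 — deliver 1→0: n0:foll/t1/[-]
after 7 — deliver 0→1: ·
after 8 — propose(1,'r'): n1:lead/t1/[r]
after 9 — deliver 1→3: n3:foll/t1/[r]
after 10 — deliver 3→1: ·
after 11 — timeout(2): n2:cand/t2/[-]
after 12 — deliver 2→1: n1:foll/t2/[r]
after 13 — deliver 1→2: ·
after 14 — deliver 2→3: n3:foll/t2/[r]
after 15 — deliver 3→2: ·
after 16 — deliver 2→0: n0:foll/t2/[-]
after 17 — deliver 0→2: n2:lead/t2/[-]

2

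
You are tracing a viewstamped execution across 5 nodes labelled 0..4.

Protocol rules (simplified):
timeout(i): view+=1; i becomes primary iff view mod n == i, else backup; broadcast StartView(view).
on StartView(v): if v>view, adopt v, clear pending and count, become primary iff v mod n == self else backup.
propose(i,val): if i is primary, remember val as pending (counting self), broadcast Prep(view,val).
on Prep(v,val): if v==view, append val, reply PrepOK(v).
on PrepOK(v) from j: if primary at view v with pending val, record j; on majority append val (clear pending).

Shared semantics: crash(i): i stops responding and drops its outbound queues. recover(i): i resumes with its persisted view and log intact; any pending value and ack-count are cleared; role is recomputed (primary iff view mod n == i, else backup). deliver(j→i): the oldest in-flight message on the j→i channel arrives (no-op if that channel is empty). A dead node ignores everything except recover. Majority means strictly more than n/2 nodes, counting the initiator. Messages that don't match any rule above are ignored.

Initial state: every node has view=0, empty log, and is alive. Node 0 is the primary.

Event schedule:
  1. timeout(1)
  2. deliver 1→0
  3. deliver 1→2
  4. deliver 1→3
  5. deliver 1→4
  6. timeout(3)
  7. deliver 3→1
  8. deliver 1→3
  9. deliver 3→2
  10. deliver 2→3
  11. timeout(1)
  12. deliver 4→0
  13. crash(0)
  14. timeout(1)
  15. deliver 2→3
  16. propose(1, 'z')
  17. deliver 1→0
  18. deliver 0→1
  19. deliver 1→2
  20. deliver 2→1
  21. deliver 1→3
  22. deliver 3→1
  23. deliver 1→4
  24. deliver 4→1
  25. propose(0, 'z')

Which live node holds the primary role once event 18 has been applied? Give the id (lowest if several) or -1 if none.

[1] timeout(1) → N1(prim v1 [-])
[2] deliver 1→0 → N0(back v1 [-])
[3] deliver 1→2 → N2(back v1 [-])
[4] deliver 1→3 → N3(back v1 [-])
[5] deliver 1→4 → N4(back v1 [-])
[6] timeout(3) → N3(back v2 [-])
[7] deliver 3→1 → N1(back v2 [-])
[8] deliver 1→3 → ∅
[9] deliver 3→2 → N2(prim v2 [-])
[10] deliver 2→3 → ∅
[11] timeout(1) → N1(back v3 [-])
[12] deliver 4→0 → ∅
[13] crash(0) → N0(✗back v1 [-])
[14] timeout(1) → N1(back v4 [-])
[15] deliver 2→3 → ∅
[16] propose(1,'z') → ∅
[17] deliver 1→0 → ∅
[18] deliver 0→1 → ∅

2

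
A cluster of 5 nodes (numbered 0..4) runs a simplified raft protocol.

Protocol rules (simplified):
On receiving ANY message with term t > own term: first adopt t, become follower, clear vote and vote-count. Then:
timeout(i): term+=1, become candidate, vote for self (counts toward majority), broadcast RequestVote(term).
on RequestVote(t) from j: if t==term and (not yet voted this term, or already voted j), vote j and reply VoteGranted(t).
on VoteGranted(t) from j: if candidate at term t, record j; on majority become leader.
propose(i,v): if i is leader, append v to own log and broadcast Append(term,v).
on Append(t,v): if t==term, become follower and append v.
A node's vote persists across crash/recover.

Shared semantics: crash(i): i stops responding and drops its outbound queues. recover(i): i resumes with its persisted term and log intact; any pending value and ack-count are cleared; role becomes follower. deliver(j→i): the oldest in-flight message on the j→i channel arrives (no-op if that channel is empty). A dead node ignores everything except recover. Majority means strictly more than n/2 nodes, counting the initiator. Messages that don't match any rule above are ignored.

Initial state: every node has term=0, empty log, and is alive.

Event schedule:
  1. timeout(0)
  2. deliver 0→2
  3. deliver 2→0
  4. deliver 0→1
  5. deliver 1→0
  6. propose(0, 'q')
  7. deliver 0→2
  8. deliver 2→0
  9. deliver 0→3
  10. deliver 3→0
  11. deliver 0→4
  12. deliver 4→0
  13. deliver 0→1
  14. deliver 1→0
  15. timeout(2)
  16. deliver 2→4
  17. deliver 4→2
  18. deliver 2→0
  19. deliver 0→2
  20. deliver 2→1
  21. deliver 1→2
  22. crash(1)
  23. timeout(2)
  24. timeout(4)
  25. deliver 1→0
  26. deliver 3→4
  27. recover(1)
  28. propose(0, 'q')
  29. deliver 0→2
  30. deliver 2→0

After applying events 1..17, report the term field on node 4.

2

e1 timeout(0): 0[cand,t=1,-]
e2 deliver 0→2: 2[foll,t=1,-]
e3 deliver 2→0: ·
e4 deliver 0→1: 1[foll,t=1,-]
e5 deliver 1→0: 0[lead,t=1,-]
e6 propose(0,'q'): 0[lead,t=1,q]
e7 deliver 0→2: 2[foll,t=1,q]
e8 deliver 2→0: ·
e9 deliver 0→3: 3[foll,t=1,-]
e10 deliver 3→0: ·
e11 deliver 0→4: 4[foll,t=1,-]
e12 deliver 4→0: ·
e13 deliver 0→1: 1[foll,t=1,q]
e14 deliver 1→0: ·
e15 timeout(2): 2[cand,t=2,q]
e16 deliver 2→4: 4[foll,t=2,-]
e17 deliver 4→2: ·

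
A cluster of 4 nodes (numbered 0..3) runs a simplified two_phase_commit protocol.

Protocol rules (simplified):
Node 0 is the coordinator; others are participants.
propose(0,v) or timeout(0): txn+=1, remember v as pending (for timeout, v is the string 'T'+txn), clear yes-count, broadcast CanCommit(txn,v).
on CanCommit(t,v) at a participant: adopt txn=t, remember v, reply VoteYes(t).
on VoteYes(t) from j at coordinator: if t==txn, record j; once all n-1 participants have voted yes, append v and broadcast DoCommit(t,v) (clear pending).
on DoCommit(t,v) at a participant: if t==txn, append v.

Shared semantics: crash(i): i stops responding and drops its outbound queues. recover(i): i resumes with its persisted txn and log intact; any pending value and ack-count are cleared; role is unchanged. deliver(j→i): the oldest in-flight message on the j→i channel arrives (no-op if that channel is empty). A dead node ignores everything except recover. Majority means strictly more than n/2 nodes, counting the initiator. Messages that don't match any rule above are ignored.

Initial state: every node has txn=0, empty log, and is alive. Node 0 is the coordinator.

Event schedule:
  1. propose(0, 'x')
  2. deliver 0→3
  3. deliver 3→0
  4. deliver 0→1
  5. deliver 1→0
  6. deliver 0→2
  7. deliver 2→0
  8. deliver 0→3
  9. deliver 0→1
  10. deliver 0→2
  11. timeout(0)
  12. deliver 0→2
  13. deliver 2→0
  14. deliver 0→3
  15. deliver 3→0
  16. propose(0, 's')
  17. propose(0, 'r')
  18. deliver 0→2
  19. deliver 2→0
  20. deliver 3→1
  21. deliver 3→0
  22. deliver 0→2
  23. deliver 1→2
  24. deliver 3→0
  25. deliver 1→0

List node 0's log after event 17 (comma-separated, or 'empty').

x

step 1 propose(0,'x'): 0={coor,t=1,log=-}
step 2 deliver 0→3: 3={part,t=1,log=-}
step 3 deliver 3→0: —
step 4 deliver 0→1: 1={part,t=1,log=-}
step 5 deliver 1→0: —
step 6 deliver 0→2: 2={part,t=1,log=-}
step 7 deliver 2→0: 0={coor,t=1,log=x}
step 8 deliver 0→3: 3={part,t=1,log=x}
step 9 deliver 0→1: 1={part,t=1,log=x}
step 10 deliver 0→2: 2={part,t=1,log=x}
step 11 timeout(0): 0={coor,t=2,log=x}
step 12 deliver 0→2: 2={part,t=2,log=x}
step 13 deliver 2→0: —
step 14 deliver 0→3: 3={part,t=2,log=x}
step 15 deliver 3→0: —
step 16 propose(0,'s'): 0={coor,t=3,log=x}
step 17 propose(0,'r'): 0={coor,t=4,log=x}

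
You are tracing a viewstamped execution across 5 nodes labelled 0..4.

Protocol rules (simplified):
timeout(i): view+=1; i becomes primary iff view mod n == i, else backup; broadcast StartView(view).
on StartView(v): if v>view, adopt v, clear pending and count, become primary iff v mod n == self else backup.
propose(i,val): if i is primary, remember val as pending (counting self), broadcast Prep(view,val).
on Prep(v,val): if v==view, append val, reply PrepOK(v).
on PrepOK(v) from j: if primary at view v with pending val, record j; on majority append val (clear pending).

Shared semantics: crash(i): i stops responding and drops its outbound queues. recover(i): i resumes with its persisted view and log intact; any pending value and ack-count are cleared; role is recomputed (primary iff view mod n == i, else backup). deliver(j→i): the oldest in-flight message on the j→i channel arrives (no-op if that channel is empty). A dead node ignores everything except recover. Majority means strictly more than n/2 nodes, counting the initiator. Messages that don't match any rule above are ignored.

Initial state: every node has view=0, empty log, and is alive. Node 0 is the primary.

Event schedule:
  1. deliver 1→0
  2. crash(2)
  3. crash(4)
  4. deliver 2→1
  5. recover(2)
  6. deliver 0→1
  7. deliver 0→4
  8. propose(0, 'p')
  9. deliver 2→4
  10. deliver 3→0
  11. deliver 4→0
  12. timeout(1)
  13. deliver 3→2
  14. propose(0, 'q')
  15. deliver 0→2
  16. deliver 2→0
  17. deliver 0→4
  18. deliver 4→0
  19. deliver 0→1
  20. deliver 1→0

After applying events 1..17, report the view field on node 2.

1. deliver 1→0:  nop
2. crash(2):  <2:✗back v0 ->
3. crash(4):  <4:✗back v0 ->
4. deliver 2→1:  nop
5. recover(2):  <2:back v0 ->
6. deliver 0→1:  nop
7. deliver 0→4:  nop
8. propose(0,'p'):  nop
9. deliver 2→4:  nop
10. deliver 3→0:  nop
11. deliver 4→0:  nop
12. timeout(1):  <1:prim v1 ->
13. deliver 3→2:  nop
14. propose(0,'q'):  nop
15. deliver 0→2:  <2:back v0 p>
16. deliver 2→0:  nop
17. deliver 0→4:  nop

0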